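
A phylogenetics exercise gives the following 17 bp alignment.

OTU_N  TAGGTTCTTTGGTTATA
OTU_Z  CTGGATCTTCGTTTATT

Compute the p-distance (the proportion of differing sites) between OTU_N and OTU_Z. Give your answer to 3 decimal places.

0.353

Differing sites — 1:T/C; 2:A/T; 5:T/A; 10:T/C; 12:G/T; 17:A/T.
There are 6 differences over 17 sites, so p = 6/17 = 0.353.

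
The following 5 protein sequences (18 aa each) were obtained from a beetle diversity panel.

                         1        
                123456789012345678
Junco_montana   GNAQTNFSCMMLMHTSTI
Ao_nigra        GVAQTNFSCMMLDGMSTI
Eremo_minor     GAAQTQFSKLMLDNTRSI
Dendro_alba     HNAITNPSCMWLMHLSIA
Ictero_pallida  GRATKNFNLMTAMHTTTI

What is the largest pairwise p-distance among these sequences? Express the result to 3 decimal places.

0.778

Pairwise Hamming distances:
  Junco_montana vs Ao_nigra: 4
  Junco_montana vs Eremo_minor: 8
  Junco_montana vs Dendro_alba: 7
  Junco_montana vs Ictero_pallida: 8
  Ao_nigra vs Eremo_minor: 8
  Ao_nigra vs Dendro_alba: 10
  Ao_nigra vs Ictero_pallida: 11
  Eremo_minor vs Dendro_alba: 14
  Eremo_minor vs Ictero_pallida: 13
  Dendro_alba vs Ictero_pallida: 13
The largest is 14 mismatches, between Eremo_minor and Dendro_alba; p = 14/18 = 0.778.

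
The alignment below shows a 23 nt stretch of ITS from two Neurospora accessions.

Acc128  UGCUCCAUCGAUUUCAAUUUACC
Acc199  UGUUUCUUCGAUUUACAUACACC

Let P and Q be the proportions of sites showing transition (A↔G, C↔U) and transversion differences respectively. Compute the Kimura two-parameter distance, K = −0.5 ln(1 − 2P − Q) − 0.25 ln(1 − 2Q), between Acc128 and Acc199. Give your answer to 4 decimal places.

Differing sites — 3:C/U (Ti); 5:C/U (Ti); 7:A/U (Tv); 15:C/A (Tv); 16:A/C (Tv); 19:U/A (Tv); 20:U/C (Ti).
Of the 7 differences, 3 transitions and 4 transversions over 23 sites: P = 3/23 = 0.130435, Q = 4/23 = 0.173913.
d = −0.5·ln(0.565217) − 0.25·ln(0.652174) = −0.5·(-0.570546) − 0.25·(-0.427444) = 0.3921.

0.3921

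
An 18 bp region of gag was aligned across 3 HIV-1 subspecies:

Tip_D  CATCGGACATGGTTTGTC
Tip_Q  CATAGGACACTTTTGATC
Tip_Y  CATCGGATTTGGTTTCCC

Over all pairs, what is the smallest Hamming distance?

Pairwise Hamming distances:
  Tip_D vs Tip_Q: 6
  Tip_D vs Tip_Y: 4
  Tip_Q vs Tip_Y: 9
The smallest is 4, between Tip_D and Tip_Y.

4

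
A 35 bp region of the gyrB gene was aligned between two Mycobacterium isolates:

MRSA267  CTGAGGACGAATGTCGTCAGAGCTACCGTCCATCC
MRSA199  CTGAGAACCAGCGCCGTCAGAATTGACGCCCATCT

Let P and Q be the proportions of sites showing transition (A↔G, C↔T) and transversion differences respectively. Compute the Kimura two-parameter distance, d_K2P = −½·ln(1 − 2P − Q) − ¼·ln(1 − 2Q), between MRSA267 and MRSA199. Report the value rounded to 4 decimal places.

0.4540

Differing sites — 6:G/A (Ti); 9:G/C (Tv); 11:A/G (Ti); 12:T/C (Ti); 14:T/C (Ti); 22:G/A (Ti); 23:C/T (Ti); 25:A/G (Ti); 26:C/A (Tv); 29:T/C (Ti); 35:C/T (Ti).
Of the 11 differences, 9 transitions and 2 transversions over 35 sites: P = 9/35 = 0.257143, Q = 2/35 = 0.057143.
d = −0.5·ln(0.428571) − 0.25·ln(0.885714) = −0.5·(-0.847299) − 0.25·(-0.121361) = 0.4540.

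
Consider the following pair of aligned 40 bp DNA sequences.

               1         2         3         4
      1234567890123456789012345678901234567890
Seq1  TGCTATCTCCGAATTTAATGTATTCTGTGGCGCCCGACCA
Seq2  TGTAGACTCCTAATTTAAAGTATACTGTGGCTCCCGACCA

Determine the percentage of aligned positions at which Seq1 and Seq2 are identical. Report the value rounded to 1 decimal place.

80.0%

Differing sites — 3:C/T; 4:T/A; 5:A/G; 6:T/A; 11:G/T; 19:T/A; 24:T/A; 32:G/T.
32 of the 40 sites match, so the percent identity is 32/40 × 100 = 80.0%.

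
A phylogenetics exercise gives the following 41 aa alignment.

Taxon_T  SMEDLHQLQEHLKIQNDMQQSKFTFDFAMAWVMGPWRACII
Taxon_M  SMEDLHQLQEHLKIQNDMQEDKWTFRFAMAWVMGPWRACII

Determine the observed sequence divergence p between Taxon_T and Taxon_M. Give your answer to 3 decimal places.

The sequences differ at positions 20 (Q/E), 21 (S/D), 23 (F/W), 26 (D/R).
There are 4 differences over 41 sites, so p = 4/41 = 0.098.

0.098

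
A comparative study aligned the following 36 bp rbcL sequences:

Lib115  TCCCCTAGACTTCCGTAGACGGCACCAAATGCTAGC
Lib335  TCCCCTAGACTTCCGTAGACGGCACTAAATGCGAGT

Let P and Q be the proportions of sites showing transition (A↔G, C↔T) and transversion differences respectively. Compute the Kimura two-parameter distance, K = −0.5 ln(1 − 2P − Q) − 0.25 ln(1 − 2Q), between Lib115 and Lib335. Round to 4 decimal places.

Differing sites — 26:C/T (Ti); 33:T/G (Tv); 36:C/T (Ti).
Of the 3 differences, 2 transitions and 1 transversion over 36 sites: P = 2/36 = 0.055556, Q = 1/36 = 0.027778.
d = −0.5·ln(0.861110) − 0.25·ln(0.944444) = −0.5·(-0.149533) − 0.25·(-0.057159) = 0.0891.

0.0891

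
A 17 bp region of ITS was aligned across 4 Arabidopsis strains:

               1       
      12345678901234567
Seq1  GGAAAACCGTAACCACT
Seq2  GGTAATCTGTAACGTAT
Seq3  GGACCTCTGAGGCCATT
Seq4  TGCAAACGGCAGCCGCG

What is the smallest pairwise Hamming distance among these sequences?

6

Pairwise Hamming distances:
  Seq1 vs Seq2: 6
  Seq1 vs Seq3: 8
  Seq1 vs Seq4: 7
  Seq2 vs Seq3: 9
  Seq2 vs Seq4: 10
  Seq3 vs Seq4: 11
The smallest is 6, between Seq1 and Seq2.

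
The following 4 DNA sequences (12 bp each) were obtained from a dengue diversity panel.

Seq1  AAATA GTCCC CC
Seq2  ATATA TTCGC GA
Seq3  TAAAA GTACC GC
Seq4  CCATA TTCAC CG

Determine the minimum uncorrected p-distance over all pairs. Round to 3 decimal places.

0.333

Pairwise Hamming distances:
  Seq1 vs Seq2: 5
  Seq1 vs Seq3: 4
  Seq1 vs Seq4: 5
  Seq2 vs Seq3: 7
  Seq2 vs Seq4: 5
  Seq3 vs Seq4: 8
The smallest is 4 mismatches, between Seq1 and Seq3; p = 4/12 = 0.333.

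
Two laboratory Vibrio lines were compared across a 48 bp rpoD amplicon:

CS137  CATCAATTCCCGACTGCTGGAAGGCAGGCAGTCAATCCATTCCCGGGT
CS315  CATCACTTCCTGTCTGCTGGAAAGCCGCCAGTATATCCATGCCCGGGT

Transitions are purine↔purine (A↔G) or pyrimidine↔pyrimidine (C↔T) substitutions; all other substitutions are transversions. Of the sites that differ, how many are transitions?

The sequences differ at positions 6 (A/C, transversion), 11 (C/T, transition), 13 (A/T, transversion), 23 (G/A, transition), 26 (A/C, transversion), 28 (G/C, transversion), 33 (C/A, transversion), 34 (A/T, transversion), 41 (T/G, transversion).
Of the 9 differences, 2 transitions and 7 transversions, so the answer is 2.

2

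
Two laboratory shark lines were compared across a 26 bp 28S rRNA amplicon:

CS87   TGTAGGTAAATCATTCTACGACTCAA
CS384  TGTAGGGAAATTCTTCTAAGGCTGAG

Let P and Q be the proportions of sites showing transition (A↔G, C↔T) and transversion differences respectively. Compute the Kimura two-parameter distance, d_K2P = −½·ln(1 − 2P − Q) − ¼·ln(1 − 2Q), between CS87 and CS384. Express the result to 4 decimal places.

The sequences differ at positions 7 (T/G, transversion), 12 (C/T, transition), 13 (A/C, transversion), 19 (C/A, transversion), 21 (A/G, transition), 24 (C/G, transversion), 26 (A/G, transition).
Of the 7 differences, 3 transitions and 4 transversions over 26 sites: P = 3/26 = 0.115385, Q = 4/26 = 0.153846.
d = −0.5·ln(0.615384) − 0.25·ln(0.692308) = −0.5·(-0.485509) − 0.25·(-0.367724) = 0.3347.

0.3347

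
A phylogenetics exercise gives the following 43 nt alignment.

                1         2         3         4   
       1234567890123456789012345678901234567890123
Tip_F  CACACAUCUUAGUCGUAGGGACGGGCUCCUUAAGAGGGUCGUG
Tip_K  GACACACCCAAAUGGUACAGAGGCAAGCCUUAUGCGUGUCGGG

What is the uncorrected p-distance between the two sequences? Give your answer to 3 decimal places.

0.395

Mismatches occur at site 1 (C/G), site 7 (U/C), site 9 (U/C), site 10 (U/A), site 12 (G/A), site 14 (C/G), site 18 (G/C), site 19 (G/A), site 22 (C/G), site 24 (G/C), site 25 (G/A), site 26 (C/A), site 27 (U/G), site 33 (A/U), site 35 (A/C), site 37 (G/U), site 42 (U/G).
There are 17 differences over 43 sites, so p = 17/43 = 0.395.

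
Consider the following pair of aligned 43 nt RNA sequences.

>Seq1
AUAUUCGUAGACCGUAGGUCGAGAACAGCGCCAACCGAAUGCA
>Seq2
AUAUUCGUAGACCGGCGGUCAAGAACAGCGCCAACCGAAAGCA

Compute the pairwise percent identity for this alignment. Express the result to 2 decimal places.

Mismatches occur at site 15 (U↔G), site 16 (A↔C), site 21 (G↔A), site 40 (U↔A).
39 of the 43 sites match, so the percent identity is 39/43 × 100 = 90.70%.

90.70%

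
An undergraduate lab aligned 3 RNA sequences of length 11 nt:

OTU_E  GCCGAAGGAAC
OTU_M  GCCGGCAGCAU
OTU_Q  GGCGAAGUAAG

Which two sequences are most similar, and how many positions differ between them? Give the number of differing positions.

3

Pairwise Hamming distances:
  OTU_E vs OTU_M: 5
  OTU_E vs OTU_Q: 3
  OTU_M vs OTU_Q: 7
The smallest is 3, between OTU_E and OTU_Q.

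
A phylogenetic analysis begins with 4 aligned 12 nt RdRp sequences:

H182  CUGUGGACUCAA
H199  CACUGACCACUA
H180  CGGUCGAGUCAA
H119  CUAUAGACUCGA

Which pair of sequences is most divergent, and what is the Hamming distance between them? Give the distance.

8

Pairwise Hamming distances:
  H182 vs H199: 6
  H182 vs H180: 3
  H182 vs H119: 3
  H199 vs H180: 8
  H199 vs H119: 7
  H180 vs H119: 5
The largest is 8, between H199 and H180.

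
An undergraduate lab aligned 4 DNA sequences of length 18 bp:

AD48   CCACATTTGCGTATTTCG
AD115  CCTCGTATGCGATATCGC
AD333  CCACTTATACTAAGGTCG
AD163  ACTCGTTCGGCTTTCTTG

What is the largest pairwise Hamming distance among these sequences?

Pairwise Hamming distances:
  AD48 vs AD115: 9
  AD48 vs AD333: 7
  AD48 vs AD163: 9
  AD115 vs AD333: 10
  AD115 vs AD163: 11
  AD333 vs AD163: 13
The largest is 13, between AD333 and AD163.

13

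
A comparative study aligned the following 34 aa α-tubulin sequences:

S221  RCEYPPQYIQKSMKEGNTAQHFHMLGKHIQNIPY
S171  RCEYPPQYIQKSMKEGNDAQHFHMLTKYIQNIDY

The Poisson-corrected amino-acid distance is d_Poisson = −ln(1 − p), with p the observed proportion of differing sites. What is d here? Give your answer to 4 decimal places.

Differing sites — 18:T/D; 26:G/T; 28:H/Y; 33:P/D.
p = 4/34 = 0.117647.
d = −ln(1 − 0.117647) = −ln(0.882353) = 0.1252.

0.1252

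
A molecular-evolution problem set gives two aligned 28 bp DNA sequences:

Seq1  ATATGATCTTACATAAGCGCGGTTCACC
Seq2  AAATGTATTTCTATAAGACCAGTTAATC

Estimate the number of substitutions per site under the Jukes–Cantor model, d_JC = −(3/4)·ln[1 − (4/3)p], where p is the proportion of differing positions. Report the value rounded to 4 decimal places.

Differing sites — 2:T/A; 6:A/T; 7:T/A; 8:C/T; 11:A/C; 12:C/T; 18:C/A; 19:G/C; 21:G/A; 25:C/A; 27:C/T.
p = 11/28 = 0.392857.
d = −0.75 · ln(1 − (4/3)·0.392857) = −0.75 · ln(0.476191) = −0.75 · (-0.741936) = 0.5565.

0.5565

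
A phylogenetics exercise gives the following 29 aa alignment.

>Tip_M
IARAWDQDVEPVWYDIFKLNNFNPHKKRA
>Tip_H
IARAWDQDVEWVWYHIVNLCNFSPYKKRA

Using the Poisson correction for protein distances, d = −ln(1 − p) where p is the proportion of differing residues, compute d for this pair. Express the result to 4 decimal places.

0.2763

Mismatches occur at site 11 (P→W), site 15 (D→H), site 17 (F→V), site 18 (K→N), site 20 (N→C), site 23 (N→S), site 25 (H→Y).
p = 7/29 = 0.241379.
d = −ln(1 − 0.241379) = −ln(0.758621) = 0.2763.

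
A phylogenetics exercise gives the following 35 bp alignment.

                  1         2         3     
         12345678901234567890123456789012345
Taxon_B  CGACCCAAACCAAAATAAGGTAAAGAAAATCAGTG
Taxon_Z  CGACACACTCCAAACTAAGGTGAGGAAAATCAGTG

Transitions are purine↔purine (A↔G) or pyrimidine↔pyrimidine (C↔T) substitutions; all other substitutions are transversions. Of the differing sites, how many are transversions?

Differing sites — 5:C/A (Tv); 8:A/C (Tv); 9:A/T (Tv); 15:A/C (Tv); 22:A/G (Ti); 24:A/G (Ti).
Of the 6 differences, 2 transitions and 4 transversions, so the answer is 4.

4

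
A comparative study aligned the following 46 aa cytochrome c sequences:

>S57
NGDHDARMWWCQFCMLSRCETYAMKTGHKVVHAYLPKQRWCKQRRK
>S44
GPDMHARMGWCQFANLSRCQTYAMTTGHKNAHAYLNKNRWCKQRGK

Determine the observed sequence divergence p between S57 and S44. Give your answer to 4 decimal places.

0.3043

The sequences differ at positions 1 (N/G), 2 (G/P), 4 (H/M), 5 (D/H), 9 (W/G), 14 (C/A), 15 (M/N), 20 (E/Q), 25 (K/T), 30 (V/N), 31 (V/A), 36 (P/N), 38 (Q/N), 45 (R/G).
There are 14 differences over 46 sites, so p = 14/46 = 0.3043.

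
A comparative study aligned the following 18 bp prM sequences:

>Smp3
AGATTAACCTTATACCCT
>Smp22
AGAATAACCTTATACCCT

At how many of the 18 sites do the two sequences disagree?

A single mismatch occurs at site 4 (T→A).
That gives 1 mismatch out of 18 aligned sites, so the Hamming distance is 1.

1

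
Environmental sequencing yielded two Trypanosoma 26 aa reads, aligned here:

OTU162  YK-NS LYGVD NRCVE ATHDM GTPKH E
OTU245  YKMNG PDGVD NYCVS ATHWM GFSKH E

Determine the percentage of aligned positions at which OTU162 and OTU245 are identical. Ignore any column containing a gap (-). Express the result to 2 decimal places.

68.00%

Excluding the 1 gap column leaves 25 comparable sites.
Differing sites — 5:S/G; 6:L/P; 7:Y/D; 12:R/Y; 15:E/S; 19:D/W; 22:T/F; 23:P/S.
17 of the 25 comparable sites match, so the percent identity is 17/25 × 100 = 68.00%.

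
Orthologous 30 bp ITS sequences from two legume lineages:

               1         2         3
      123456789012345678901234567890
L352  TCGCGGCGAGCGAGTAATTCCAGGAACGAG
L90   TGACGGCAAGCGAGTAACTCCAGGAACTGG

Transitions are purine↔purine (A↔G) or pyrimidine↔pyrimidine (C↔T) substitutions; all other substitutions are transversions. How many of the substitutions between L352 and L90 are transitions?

Differing sites — 2:C/G (Tv); 3:G/A (Ti); 8:G/A (Ti); 18:T/C (Ti); 28:G/T (Tv); 29:A/G (Ti).
Of the 6 differences, 4 transitions and 2 transversions, so the answer is 4.

4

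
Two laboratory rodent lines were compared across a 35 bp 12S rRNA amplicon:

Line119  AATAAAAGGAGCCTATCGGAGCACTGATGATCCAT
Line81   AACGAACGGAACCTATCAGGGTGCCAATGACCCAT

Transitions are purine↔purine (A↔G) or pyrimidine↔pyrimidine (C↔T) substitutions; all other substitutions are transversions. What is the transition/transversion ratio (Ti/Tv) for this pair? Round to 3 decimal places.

The sequences differ at positions 3 (T/C, transition), 4 (A/G, transition), 7 (A/C, transversion), 11 (G/A, transition), 18 (G/A, transition), 20 (A/G, transition), 22 (C/T, transition), 23 (A/G, transition), 25 (T/C, transition), 26 (G/A, transition), 31 (T/C, transition).
Of the 11 differences, 10 transitions and 1 transversion, so Ti/Tv = 10/1 = 10.000.

10.000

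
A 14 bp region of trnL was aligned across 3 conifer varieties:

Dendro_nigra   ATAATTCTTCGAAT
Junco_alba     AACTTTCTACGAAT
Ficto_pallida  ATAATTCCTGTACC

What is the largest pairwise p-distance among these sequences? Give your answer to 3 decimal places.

0.643

Pairwise Hamming distances:
  Dendro_nigra vs Junco_alba: 4
  Dendro_nigra vs Ficto_pallida: 5
  Junco_alba vs Ficto_pallida: 9
The largest is 9 mismatches, between Junco_alba and Ficto_pallida; p = 9/14 = 0.643.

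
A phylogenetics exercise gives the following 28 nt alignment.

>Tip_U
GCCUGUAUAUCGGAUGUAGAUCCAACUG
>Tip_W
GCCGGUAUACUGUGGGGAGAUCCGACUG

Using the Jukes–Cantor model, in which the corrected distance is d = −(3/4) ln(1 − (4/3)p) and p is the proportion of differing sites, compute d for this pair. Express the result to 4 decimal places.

The sequences differ at positions 4 (U/G), 10 (U/C), 11 (C/U), 13 (G/U), 14 (A/G), 15 (U/G), 17 (U/G), 24 (A/G).
p = 8/28 = 0.285714.
d = −0.75 · ln(1 − (4/3)·0.285714) = −0.75 · ln(0.619048) = −0.75 · (-0.479572) = 0.3597.

0.3597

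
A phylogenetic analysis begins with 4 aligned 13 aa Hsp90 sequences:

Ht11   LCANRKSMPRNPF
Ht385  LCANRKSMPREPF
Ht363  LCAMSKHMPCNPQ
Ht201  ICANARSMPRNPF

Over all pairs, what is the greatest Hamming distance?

Pairwise Hamming distances:
  Ht11 vs Ht385: 1
  Ht11 vs Ht363: 5
  Ht11 vs Ht201: 3
  Ht385 vs Ht363: 6
  Ht385 vs Ht201: 4
  Ht363 vs Ht201: 7
The largest is 7, between Ht363 and Ht201.

7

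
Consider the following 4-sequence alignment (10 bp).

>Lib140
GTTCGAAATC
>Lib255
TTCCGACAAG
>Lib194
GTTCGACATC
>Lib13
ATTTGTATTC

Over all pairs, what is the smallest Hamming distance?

Pairwise Hamming distances:
  Lib140 vs Lib255: 5
  Lib140 vs Lib194: 1
  Lib140 vs Lib13: 4
  Lib255 vs Lib194: 4
  Lib255 vs Lib13: 8
  Lib194 vs Lib13: 5
The smallest is 1, between Lib140 and Lib194.

1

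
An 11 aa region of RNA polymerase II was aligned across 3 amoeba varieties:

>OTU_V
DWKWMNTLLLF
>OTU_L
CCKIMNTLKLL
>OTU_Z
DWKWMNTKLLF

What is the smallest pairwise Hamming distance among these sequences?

Pairwise Hamming distances:
  OTU_V vs OTU_L: 5
  OTU_V vs OTU_Z: 1
  OTU_L vs OTU_Z: 6
The smallest is 1, between OTU_V and OTU_Z.

1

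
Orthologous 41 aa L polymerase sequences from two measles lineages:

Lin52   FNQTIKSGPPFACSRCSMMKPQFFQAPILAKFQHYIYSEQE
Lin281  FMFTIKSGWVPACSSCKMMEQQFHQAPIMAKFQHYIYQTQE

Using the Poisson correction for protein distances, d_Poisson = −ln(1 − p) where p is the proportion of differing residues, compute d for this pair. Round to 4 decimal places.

The sequences differ at positions 2 (N/M), 3 (Q/F), 9 (P/W), 10 (P/V), 11 (F/P), 15 (R/S), 17 (S/K), 20 (K/E), 21 (P/Q), 24 (F/H), 29 (L/M), 38 (S/Q), 39 (E/T).
p = 13/41 = 0.317073.
d = −ln(1 − 0.317073) = −ln(0.682927) = 0.3814.

0.3814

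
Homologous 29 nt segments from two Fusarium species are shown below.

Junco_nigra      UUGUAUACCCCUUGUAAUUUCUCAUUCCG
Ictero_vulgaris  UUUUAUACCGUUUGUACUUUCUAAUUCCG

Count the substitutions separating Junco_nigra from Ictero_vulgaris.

The sequences differ at positions 3 (G/U), 10 (C/G), 11 (C/U), 17 (A/C), 23 (C/A).
That gives 5 mismatches out of 29 aligned sites, so the Hamming distance is 5.

5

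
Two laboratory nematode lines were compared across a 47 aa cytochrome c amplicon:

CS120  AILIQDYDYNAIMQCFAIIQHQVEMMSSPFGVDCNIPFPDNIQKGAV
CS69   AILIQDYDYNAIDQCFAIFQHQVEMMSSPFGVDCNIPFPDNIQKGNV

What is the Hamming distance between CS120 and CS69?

Differing sites — 13:M/D; 19:I/F; 46:A/N.
That gives 3 mismatches out of 47 aligned sites, so the Hamming distance is 3.

3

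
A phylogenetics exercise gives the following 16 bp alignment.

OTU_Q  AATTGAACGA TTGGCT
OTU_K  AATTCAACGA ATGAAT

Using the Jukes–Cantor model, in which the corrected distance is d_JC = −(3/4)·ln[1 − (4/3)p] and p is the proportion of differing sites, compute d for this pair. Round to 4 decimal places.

0.3041

Differing sites — 5:G/C; 11:T/A; 14:G/A; 15:C/A.
p = 4/16 = 0.250000.
d = −0.75 · ln(1 − (4/3)·0.250000) = −0.75 · ln(0.666667) = −0.75 · (-0.405465) = 0.3041.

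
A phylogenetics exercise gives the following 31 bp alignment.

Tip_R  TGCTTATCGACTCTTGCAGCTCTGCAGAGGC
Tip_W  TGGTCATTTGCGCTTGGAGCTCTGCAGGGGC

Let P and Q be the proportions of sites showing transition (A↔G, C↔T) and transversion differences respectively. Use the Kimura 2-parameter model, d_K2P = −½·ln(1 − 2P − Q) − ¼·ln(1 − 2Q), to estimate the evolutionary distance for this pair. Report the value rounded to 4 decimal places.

Differing sites — 3:C/G (Tv); 5:T/C (Ti); 8:C/T (Ti); 9:G/T (Tv); 10:A/G (Ti); 12:T/G (Tv); 17:C/G (Tv); 28:A/G (Ti).
Of the 8 differences, 4 transitions and 4 transversions over 31 sites: P = 4/31 = 0.129032, Q = 4/31 = 0.129032.
d = −0.5·ln(0.612904) − 0.25·ln(0.741936) = −0.5·(-0.489547) − 0.25·(-0.298492) = 0.3194.

0.3194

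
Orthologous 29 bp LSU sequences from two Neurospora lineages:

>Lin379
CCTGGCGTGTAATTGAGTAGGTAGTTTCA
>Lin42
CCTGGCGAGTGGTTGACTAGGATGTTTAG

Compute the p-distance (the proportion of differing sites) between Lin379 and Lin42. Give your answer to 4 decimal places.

0.2759

The sequences differ at positions 8 (T/A), 11 (A/G), 12 (A/G), 17 (G/C), 22 (T/A), 23 (A/T), 28 (C/A), 29 (A/G).
There are 8 differences over 29 sites, so p = 8/29 = 0.2759.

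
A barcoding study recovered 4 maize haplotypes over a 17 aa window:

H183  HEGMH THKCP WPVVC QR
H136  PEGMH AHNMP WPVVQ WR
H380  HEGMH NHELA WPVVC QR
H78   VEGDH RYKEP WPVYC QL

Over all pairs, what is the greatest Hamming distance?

10

Pairwise Hamming distances:
  H183 vs H136: 6
  H183 vs H380: 4
  H183 vs H78: 7
  H136 vs H380: 7
  H136 vs H78: 10
  H380 vs H78: 9
The largest is 10, between H136 and H78.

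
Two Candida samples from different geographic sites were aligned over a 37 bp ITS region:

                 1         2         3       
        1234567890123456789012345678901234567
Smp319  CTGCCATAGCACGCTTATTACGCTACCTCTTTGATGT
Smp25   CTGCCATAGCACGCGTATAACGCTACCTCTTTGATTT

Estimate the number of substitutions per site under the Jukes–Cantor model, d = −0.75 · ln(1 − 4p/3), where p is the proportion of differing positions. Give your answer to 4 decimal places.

0.0858

The sequences differ at positions 15 (T/G), 19 (T/A), 36 (G/T).
p = 3/37 = 0.081081.
d = −0.75 · ln(1 − (4/3)·0.081081) = −0.75 · ln(0.891892) = −0.75 · (-0.114410) = 0.0858.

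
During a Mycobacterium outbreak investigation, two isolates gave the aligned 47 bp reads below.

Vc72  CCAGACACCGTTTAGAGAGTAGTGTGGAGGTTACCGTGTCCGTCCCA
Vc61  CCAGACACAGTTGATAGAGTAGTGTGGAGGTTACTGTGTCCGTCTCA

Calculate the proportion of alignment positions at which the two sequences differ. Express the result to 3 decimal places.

Mismatches occur at site 9 (C→A), site 13 (T→G), site 15 (G→T), site 35 (C→T), site 45 (C→T).
There are 5 differences over 47 sites, so p = 5/47 = 0.106.

0.106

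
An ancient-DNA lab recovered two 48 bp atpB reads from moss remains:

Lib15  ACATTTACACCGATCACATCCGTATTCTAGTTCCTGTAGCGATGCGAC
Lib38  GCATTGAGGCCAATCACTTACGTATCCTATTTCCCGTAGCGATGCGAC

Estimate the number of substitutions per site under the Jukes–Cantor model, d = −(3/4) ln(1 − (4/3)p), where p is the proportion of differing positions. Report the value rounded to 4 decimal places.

The sequences differ at positions 1 (A/G), 6 (T/G), 8 (C/G), 9 (A/G), 12 (G/A), 18 (A/T), 20 (C/A), 26 (T/C), 30 (G/T), 35 (T/C).
p = 10/48 = 0.208333.
d = −0.75 · ln(1 − (4/3)·0.208333) = −0.75 · ln(0.722223) = −0.75 · (-0.325421) = 0.2441.

0.2441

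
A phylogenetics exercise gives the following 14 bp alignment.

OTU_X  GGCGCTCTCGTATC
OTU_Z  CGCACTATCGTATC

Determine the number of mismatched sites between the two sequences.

3

Mismatches occur at site 1 (G→C), site 4 (G→A), site 7 (C→A).
That gives 3 mismatches out of 14 aligned sites, so the Hamming distance is 3.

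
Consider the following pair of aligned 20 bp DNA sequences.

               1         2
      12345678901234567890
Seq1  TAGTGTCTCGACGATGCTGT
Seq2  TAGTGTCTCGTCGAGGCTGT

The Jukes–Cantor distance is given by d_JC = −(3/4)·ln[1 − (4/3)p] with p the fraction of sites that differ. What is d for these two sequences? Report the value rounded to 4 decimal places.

Differing sites — 11:A/T; 15:T/G.
p = 2/20 = 0.100000.
d = −0.75 · ln(1 − (4/3)·0.100000) = −0.75 · ln(0.866667) = −0.75 · (-0.143100) = 0.1073.

0.1073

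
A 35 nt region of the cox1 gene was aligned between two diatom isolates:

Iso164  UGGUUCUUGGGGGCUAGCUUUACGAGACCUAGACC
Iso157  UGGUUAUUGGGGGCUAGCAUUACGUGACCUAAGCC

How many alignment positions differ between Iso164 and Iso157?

The sequences differ at positions 6 (C/A), 19 (U/A), 25 (A/U), 32 (G/A), 33 (A/G).
That gives 5 mismatches out of 35 aligned sites, so the Hamming distance is 5.

5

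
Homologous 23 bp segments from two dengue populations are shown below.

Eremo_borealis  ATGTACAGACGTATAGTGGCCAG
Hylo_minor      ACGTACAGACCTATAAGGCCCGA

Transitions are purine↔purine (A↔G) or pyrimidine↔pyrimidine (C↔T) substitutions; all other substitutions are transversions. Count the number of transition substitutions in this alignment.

4

The sequences differ at positions 2 (T/C, transition), 11 (G/C, transversion), 16 (G/A, transition), 17 (T/G, transversion), 19 (G/C, transversion), 22 (A/G, transition), 23 (G/A, transition).
Of the 7 differences, 4 transitions and 3 transversions, so the answer is 4.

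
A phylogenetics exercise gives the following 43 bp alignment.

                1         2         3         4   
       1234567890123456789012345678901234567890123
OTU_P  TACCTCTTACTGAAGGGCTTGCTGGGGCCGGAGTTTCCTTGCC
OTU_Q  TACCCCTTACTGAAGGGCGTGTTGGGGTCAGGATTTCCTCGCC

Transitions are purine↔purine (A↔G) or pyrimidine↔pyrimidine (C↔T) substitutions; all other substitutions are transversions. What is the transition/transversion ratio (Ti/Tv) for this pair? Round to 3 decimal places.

7.000

The sequences differ at positions 5 (T/C, transition), 19 (T/G, transversion), 22 (C/T, transition), 28 (C/T, transition), 30 (G/A, transition), 32 (A/G, transition), 33 (G/A, transition), 40 (T/C, transition).
Of the 8 differences, 7 transitions and 1 transversion, so Ti/Tv = 7/1 = 7.000.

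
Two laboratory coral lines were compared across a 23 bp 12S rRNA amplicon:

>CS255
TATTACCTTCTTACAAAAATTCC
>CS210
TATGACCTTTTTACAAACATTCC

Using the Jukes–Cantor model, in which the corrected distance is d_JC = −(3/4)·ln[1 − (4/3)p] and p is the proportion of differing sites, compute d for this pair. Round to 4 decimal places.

Differing sites — 4:T/G; 10:C/T; 18:A/C.
p = 3/23 = 0.130435.
d = −0.75 · ln(1 − (4/3)·0.130435) = −0.75 · ln(0.826087) = −0.75 · (-0.191055) = 0.1433.

0.1433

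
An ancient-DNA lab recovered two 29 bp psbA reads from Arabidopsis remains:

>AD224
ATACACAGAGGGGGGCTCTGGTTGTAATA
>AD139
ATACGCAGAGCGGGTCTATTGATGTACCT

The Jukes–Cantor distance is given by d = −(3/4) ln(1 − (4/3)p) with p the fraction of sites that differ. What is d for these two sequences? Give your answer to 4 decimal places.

The sequences differ at positions 5 (A/G), 11 (G/C), 15 (G/T), 18 (C/A), 20 (G/T), 22 (T/A), 27 (A/C), 28 (T/C), 29 (A/T).
p = 9/29 = 0.310345.
d = −0.75 · ln(1 − (4/3)·0.310345) = −0.75 · ln(0.586207) = −0.75 · (-0.534082) = 0.4006.

0.4006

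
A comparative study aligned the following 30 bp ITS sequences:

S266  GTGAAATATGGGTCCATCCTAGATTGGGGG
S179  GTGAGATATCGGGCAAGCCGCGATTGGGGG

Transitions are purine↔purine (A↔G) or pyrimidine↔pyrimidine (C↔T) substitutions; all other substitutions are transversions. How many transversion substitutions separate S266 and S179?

Mismatches occur at site 5 (A→G, transition), site 10 (G→C, transversion), site 13 (T→G, transversion), site 15 (C→A, transversion), site 17 (T→G, transversion), site 20 (T→G, transversion), site 21 (A→C, transversion).
Of the 7 differences, 1 transition and 6 transversions, so the answer is 6.

6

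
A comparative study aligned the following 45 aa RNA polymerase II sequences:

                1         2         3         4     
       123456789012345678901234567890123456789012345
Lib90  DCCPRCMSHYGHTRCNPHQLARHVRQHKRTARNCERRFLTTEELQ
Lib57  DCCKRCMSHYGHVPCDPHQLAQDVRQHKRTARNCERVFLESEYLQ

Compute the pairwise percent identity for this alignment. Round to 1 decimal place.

The sequences differ at positions 4 (P/K), 13 (T/V), 14 (R/P), 16 (N/D), 22 (R/Q), 23 (H/D), 37 (R/V), 40 (T/E), 41 (T/S), 43 (E/Y).
35 of the 45 sites match, so the percent identity is 35/45 × 100 = 77.8%.

77.8%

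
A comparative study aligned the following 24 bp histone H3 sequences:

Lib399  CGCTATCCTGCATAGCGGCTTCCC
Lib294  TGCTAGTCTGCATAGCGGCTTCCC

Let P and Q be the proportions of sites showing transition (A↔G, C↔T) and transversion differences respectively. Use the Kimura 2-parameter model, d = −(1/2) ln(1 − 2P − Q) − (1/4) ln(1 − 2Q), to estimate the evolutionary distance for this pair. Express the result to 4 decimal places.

The sequences differ at positions 1 (C/T, transition), 6 (T/G, transversion), 7 (C/T, transition).
Of the 3 differences, 2 transitions and 1 transversion over 24 sites: P = 2/24 = 0.083333, Q = 1/24 = 0.041667.
d = −0.5·ln(0.791667) − 0.25·ln(0.916666) = −0.5·(-0.233614) − 0.25·(-0.087012) = 0.1386.

0.1386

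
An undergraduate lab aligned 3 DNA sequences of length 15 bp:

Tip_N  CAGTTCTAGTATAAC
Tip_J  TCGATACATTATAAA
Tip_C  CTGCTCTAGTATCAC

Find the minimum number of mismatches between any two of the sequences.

3

Pairwise Hamming distances:
  Tip_N vs Tip_J: 7
  Tip_N vs Tip_C: 3
  Tip_J vs Tip_C: 8
The smallest is 3, between Tip_N and Tip_C.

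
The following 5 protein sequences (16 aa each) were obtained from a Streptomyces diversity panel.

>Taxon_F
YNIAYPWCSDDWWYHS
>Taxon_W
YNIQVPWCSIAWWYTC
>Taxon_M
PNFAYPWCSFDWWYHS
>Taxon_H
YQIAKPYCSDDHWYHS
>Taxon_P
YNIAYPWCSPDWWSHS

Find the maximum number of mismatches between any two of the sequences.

Pairwise Hamming distances:
  Taxon_F vs Taxon_W: 6
  Taxon_F vs Taxon_M: 3
  Taxon_F vs Taxon_H: 4
  Taxon_F vs Taxon_P: 2
  Taxon_W vs Taxon_M: 8
  Taxon_W vs Taxon_H: 9
  Taxon_W vs Taxon_P: 7
  Taxon_M vs Taxon_H: 7
  Taxon_M vs Taxon_P: 4
  Taxon_H vs Taxon_P: 6
The largest is 9, between Taxon_W and Taxon_H.

9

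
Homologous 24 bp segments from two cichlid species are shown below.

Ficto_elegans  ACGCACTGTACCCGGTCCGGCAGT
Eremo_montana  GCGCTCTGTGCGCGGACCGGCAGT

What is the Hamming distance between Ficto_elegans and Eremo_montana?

5

The sequences differ at positions 1 (A/G), 5 (A/T), 10 (A/G), 12 (C/G), 16 (T/A).
That gives 5 mismatches out of 24 aligned sites, so the Hamming distance is 5.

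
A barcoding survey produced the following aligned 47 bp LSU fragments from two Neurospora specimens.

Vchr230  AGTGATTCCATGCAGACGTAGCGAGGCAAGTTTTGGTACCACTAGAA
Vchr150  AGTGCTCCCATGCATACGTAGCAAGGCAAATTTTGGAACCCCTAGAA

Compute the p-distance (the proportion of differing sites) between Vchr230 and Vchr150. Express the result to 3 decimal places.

0.149

Mismatches occur at site 5 (A/C), site 7 (T/C), site 15 (G/T), site 23 (G/A), site 30 (G/A), site 37 (T/A), site 41 (A/C).
There are 7 differences over 47 sites, so p = 7/47 = 0.149.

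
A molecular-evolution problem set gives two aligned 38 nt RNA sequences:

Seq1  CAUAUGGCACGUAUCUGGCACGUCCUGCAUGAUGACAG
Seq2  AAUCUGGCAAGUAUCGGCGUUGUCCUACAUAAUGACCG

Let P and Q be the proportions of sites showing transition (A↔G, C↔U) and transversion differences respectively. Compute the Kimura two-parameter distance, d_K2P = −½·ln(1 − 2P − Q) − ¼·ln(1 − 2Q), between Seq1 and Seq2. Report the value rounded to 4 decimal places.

Differing sites — 1:C/A (Tv); 4:A/C (Tv); 10:C/A (Tv); 16:U/G (Tv); 18:G/C (Tv); 19:C/G (Tv); 20:A/U (Tv); 21:C/U (Ti); 27:G/A (Ti); 31:G/A (Ti); 37:A/C (Tv).
Of the 11 differences, 3 transitions and 8 transversions over 38 sites: P = 3/38 = 0.078947, Q = 8/38 = 0.210526.
d = −0.5·ln(0.631580) − 0.25·ln(0.578948) = −0.5·(-0.459531) − 0.25·(-0.546543) = 0.3664.

0.3664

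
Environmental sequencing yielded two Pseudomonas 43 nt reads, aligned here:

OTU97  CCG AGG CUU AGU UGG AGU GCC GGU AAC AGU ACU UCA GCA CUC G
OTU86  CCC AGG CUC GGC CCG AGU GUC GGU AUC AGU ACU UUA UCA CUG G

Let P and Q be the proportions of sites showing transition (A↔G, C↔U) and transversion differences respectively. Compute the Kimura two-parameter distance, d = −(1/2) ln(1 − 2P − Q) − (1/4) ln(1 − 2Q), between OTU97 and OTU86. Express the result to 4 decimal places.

Mismatches occur at site 3 (G↔C, transversion), site 9 (U↔C, transition), site 10 (A↔G, transition), site 12 (U↔C, transition), site 13 (U↔C, transition), site 14 (G↔C, transversion), site 20 (C↔U, transition), site 26 (A↔U, transversion), site 35 (C↔U, transition), site 37 (G↔U, transversion), site 42 (C↔G, transversion).
Of the 11 differences, 6 transitions and 5 transversions over 43 sites: P = 6/43 = 0.139535, Q = 5/43 = 0.116279.
d = −0.5·ln(0.604651) − 0.25·ln(0.767442) = −0.5·(-0.503104) − 0.25·(-0.264692) = 0.3177.

0.3177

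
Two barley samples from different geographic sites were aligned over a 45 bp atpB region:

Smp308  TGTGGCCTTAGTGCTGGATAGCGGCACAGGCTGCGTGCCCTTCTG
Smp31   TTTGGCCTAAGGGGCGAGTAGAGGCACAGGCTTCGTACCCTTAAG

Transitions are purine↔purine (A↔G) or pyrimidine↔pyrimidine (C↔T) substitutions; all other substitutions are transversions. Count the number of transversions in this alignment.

8

Differing sites — 2:G/T (Tv); 9:T/A (Tv); 12:T/G (Tv); 14:C/G (Tv); 15:T/C (Ti); 17:G/A (Ti); 18:A/G (Ti); 22:C/A (Tv); 33:G/T (Tv); 37:G/A (Ti); 43:C/A (Tv); 44:T/A (Tv).
Of the 12 differences, 4 transitions and 8 transversions, so the answer is 8.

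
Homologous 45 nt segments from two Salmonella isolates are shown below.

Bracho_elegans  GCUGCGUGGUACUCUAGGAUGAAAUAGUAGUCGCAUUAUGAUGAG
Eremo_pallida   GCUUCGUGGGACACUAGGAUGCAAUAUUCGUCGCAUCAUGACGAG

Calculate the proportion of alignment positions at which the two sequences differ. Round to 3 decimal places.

0.178

Mismatches occur at site 4 (G↔U), site 10 (U↔G), site 13 (U↔A), site 22 (A↔C), site 27 (G↔U), site 29 (A↔C), site 37 (U↔C), site 42 (U↔C).
There are 8 differences over 45 sites, so p = 8/45 = 0.178.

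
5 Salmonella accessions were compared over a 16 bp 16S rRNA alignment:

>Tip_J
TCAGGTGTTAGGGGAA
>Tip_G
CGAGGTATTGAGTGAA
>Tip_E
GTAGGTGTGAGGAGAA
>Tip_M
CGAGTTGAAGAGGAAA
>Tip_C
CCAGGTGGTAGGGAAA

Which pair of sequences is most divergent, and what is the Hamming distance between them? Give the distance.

Pairwise Hamming distances:
  Tip_J vs Tip_G: 6
  Tip_J vs Tip_E: 4
  Tip_J vs Tip_M: 8
  Tip_J vs Tip_C: 3
  Tip_G vs Tip_E: 7
  Tip_G vs Tip_M: 6
  Tip_G vs Tip_C: 7
  Tip_E vs Tip_M: 9
  Tip_E vs Tip_C: 6
  Tip_M vs Tip_C: 6
The largest is 9, between Tip_E and Tip_M.

9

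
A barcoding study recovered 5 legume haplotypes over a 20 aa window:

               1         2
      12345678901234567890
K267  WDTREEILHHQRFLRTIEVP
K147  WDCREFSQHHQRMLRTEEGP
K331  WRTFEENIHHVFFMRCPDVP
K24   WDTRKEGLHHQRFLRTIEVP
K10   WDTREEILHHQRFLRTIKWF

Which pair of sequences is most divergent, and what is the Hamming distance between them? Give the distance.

Pairwise Hamming distances:
  K267 vs K147: 7
  K267 vs K331: 10
  K267 vs K24: 2
  K267 vs K10: 3
  K147 vs K331: 14
  K147 vs K24: 8
  K147 vs K10: 9
  K331 vs K24: 11
  K331 vs K10: 12
  K24 vs K10: 5
The largest is 14, between K147 and K331.

14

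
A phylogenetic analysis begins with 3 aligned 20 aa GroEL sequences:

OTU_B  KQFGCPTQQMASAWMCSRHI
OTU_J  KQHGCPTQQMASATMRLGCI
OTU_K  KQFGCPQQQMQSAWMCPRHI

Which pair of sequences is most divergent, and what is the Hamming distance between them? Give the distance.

8

Pairwise Hamming distances:
  OTU_B vs OTU_J: 6
  OTU_B vs OTU_K: 3
  OTU_J vs OTU_K: 8
The largest is 8, between OTU_J and OTU_K.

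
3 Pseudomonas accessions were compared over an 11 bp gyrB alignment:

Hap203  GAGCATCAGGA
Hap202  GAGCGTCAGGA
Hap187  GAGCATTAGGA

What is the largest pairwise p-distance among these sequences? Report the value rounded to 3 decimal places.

Pairwise Hamming distances:
  Hap203 vs Hap202: 1
  Hap203 vs Hap187: 1
  Hap202 vs Hap187: 2
The largest is 2 mismatches, between Hap202 and Hap187; p = 2/11 = 0.182.

0.182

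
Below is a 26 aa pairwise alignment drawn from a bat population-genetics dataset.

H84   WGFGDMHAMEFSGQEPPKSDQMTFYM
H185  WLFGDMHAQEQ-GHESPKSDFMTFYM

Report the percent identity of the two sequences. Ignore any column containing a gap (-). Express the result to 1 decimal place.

76.0%

Excluding the 1 gap column leaves 25 comparable sites.
Differing sites — 2:G/L; 9:M/Q; 11:F/Q; 14:Q/H; 16:P/S; 21:Q/F.
19 of the 25 comparable sites match, so the percent identity is 19/25 × 100 = 76.0%.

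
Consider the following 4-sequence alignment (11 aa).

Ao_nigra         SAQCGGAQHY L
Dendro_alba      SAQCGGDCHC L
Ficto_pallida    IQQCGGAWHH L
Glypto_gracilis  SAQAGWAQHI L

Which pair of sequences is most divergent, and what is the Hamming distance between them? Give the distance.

Pairwise Hamming distances:
  Ao_nigra vs Dendro_alba: 3
  Ao_nigra vs Ficto_pallida: 4
  Ao_nigra vs Glypto_gracilis: 3
  Dendro_alba vs Ficto_pallida: 5
  Dendro_alba vs Glypto_gracilis: 5
  Ficto_pallida vs Glypto_gracilis: 6
The largest is 6, between Ficto_pallida and Glypto_gracilis.

6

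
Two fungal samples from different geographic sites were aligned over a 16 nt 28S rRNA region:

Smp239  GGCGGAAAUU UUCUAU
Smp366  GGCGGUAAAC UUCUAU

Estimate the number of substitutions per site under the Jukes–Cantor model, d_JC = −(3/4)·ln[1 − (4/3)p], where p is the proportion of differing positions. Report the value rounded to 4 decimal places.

0.2158

The sequences differ at positions 6 (A/U), 9 (U/A), 10 (U/C).
p = 3/16 = 0.187500.
d = −0.75 · ln(1 − (4/3)·0.187500) = −0.75 · ln(0.750000) = −0.75 · (-0.287682) = 0.2158.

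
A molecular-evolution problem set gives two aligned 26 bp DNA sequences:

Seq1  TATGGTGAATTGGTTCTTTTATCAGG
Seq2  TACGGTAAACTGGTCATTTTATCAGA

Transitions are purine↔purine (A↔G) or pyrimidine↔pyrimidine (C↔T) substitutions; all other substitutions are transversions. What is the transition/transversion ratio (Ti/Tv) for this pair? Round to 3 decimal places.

5.000

The sequences differ at positions 3 (T/C, transition), 7 (G/A, transition), 10 (T/C, transition), 15 (T/C, transition), 16 (C/A, transversion), 26 (G/A, transition).
Of the 6 differences, 5 transitions and 1 transversion, so Ti/Tv = 5/1 = 5.000.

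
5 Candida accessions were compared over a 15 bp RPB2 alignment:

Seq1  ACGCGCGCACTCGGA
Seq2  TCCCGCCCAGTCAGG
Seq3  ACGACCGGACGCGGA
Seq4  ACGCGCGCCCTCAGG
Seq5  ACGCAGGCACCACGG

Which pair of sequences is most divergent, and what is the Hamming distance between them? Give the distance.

Pairwise Hamming distances:
  Seq1 vs Seq2: 6
  Seq1 vs Seq3: 4
  Seq1 vs Seq4: 3
  Seq1 vs Seq5: 6
  Seq2 vs Seq3: 10
  Seq2 vs Seq4: 5
  Seq2 vs Seq5: 9
  Seq3 vs Seq4: 7
  Seq3 vs Seq5: 8
  Seq4 vs Seq5: 6
The largest is 10, between Seq2 and Seq3.

10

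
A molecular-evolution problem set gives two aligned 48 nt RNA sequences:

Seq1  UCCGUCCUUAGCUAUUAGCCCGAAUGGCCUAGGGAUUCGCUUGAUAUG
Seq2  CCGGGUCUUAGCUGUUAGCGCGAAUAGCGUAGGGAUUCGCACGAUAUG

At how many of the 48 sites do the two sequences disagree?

10

Differing sites — 1:U/C; 3:C/G; 5:U/G; 6:C/U; 14:A/G; 20:C/G; 26:G/A; 29:C/G; 41:U/A; 42:U/C.
That gives 10 mismatches out of 48 aligned sites, so the Hamming distance is 10.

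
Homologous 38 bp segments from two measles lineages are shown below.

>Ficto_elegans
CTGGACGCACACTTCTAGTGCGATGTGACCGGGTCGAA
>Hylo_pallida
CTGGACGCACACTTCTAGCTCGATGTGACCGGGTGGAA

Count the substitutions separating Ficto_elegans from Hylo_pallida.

3

Differing sites — 19:T/C; 20:G/T; 35:C/G.
That gives 3 mismatches out of 38 aligned sites, so the Hamming distance is 3.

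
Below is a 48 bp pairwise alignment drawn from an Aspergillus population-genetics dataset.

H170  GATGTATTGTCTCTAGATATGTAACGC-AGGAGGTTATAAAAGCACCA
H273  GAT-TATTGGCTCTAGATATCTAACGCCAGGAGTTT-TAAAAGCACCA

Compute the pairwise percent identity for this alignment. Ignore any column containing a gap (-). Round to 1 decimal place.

Excluding the 3 gap columns leaves 45 comparable sites.
The sequences differ at positions 10 (T/G), 21 (G/C), 34 (G/T).
42 of the 45 comparable sites match, so the percent identity is 42/45 × 100 = 93.3%.

93.3%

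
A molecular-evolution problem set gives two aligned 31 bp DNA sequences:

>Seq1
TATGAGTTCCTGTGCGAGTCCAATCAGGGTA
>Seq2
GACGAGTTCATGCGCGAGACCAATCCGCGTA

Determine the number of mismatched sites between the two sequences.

7

The sequences differ at positions 1 (T/G), 3 (T/C), 10 (C/A), 13 (T/C), 19 (T/A), 26 (A/C), 28 (G/C).
That gives 7 mismatches out of 31 aligned sites, so the Hamming distance is 7.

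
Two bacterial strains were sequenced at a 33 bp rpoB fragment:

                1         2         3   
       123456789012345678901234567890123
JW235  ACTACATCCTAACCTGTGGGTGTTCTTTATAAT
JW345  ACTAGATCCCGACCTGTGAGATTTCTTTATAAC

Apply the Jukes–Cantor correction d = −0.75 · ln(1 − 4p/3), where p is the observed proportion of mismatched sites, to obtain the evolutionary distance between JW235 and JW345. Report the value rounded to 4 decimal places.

Differing sites — 5:C/G; 10:T/C; 11:A/G; 19:G/A; 21:T/A; 22:G/T; 33:T/C.
p = 7/33 = 0.212121.
d = −0.75 · ln(1 − (4/3)·0.212121) = −0.75 · ln(0.717172) = −0.75 · (-0.332440) = 0.2493.

0.2493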